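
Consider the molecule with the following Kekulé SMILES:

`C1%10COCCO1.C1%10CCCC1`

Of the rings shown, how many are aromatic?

0

The SMILES encodes a six-membered saturated ring with oxygens at positions 1 and 4; a five-membered saturated carbon ring.
The 6-membered ring with two oxygens (1,4) has only sp³ atoms, so it is not fully conjugated — not aromatic (1,4-dioxane).
The 5-membered ring has only sp³ atoms, so it is not fully conjugated — not aromatic (cyclopentane).
None of the rings are aromatic. Total: 0.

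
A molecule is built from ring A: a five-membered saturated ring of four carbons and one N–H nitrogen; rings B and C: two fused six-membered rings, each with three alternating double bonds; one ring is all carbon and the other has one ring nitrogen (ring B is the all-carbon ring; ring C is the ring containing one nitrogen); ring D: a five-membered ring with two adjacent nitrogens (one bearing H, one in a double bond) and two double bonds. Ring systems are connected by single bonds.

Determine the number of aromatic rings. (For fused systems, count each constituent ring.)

3

Ring A has only sp³ atoms, so it is not fully conjugated — not aromatic (pyrrolidine).
Rings B and C form a fused bicyclic system (with one nitrogen) with 10 sp² atoms and 10 π electrons from ring double bonds. 10 = 4(2)+2, so the system is aromatic and both rings count as aromatic (quinoline).
Ring D is fully conjugated (every ring atom contributes a p orbital); 2 ring double bonds (4 π electrons) plus a heteroatom lone pair (2) give 6 π electrons. That satisfies 4n+2 with n=1, so ring D is aromatic (pyrazole).
Aromatic: B, C, D. Total: 3.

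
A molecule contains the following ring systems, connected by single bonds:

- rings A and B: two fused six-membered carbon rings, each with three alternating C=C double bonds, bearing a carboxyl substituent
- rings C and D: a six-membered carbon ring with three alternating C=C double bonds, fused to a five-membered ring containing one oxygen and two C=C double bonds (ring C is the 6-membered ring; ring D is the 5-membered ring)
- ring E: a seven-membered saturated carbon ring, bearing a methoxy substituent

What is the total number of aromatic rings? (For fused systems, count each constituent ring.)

Rings A and B form a fused bicyclic system with 10 sp² atoms and 10 π electrons from ring double bonds. 10 = 4(2)+2, so the system is aromatic and both rings count as aromatic (naphthalene).
Rings C and D form a fused bicyclic system (with one oxygen) with 9 sp² atoms and 10 π electrons from ring double bonds plus a heteroatom lone pair. 10 = 4(2)+2, so the system is aromatic and both rings count as aromatic (benzofuran).
Ring E has only sp³ atoms, so it is not fully conjugated — not aromatic (cycloheptane).
Aromatic: A, B, C, D. Total: 4.

4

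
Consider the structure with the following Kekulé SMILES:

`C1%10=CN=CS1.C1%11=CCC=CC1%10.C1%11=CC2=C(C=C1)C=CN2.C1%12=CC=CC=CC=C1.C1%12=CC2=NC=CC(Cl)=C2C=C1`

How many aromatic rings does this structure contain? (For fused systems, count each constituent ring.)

The SMILES encodes a five-membered ring with a sulfur at position 1 and a nitrogen at position 3 (in a C=N bond), with two double bonds; a six-membered carbon ring with two isolated C=C double bonds and two sp³ carbons; a six-membered carbon ring with three alternating C=C double bonds, fused to a five-membered ring containing one N–H nitrogen and two C=C double bonds; an eight-membered carbon ring with four alternating C=C double bonds; two fused six-membered rings, each with three alternating double bonds; one ring is all carbon and the other has one ring nitrogen.
The 5-membered ring with one sulfur and one =N– has a continuous p-orbital overlap around the ring; 2 ring double bonds (4 π electrons) plus a heteroatom lone pair (2) give 6 π electrons. 6 = 4(1)+2, so it is aromatic (thiazole).
The 6-membered ring has two sp³ carbons, so it is not fully conjugated — not aromatic (1,4-cyclohexadiene).
The fused 6/5-membered bicyclic (with one N–H) is a single π system with 9 sp² atoms and 10 π electrons from ring double bonds plus a heteroatom lone pair. 10 = 4(2)+2, so the system is aromatic and both rings count as aromatic (indole).
The 8-membered ring has only sp² ring atoms; a planar conformation would have a fully conjugated π system of 8 electrons. But 8 = 4(2), which is 4n not 4n+2, so it is not aromatic (cyclooctatetraene) — cyclooctatetraene distorts into a non-planar tub to avoid antiaromaticity.
The fused 6/6-membered bicyclic (with one nitrogen) is a single π system with 10 sp² atoms and 10 π electrons from ring double bonds. 10 = 4(2)+2, so the system is aromatic and both rings count as aromatic (quinoline).
5 of the 7 rings are aromatic. Total: 5.

5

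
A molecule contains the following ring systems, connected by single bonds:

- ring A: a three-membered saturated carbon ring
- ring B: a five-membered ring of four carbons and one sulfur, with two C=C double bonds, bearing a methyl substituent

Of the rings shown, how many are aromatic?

Ring A has only sp³ atoms, so it is not fully conjugated — not aromatic (cyclopropane).
Ring B has a continuous p-orbital overlap around the ring; 2 ring double bonds (4 π electrons) plus a heteroatom lone pair (2) give 6 π electrons. That satisfies 4n+2 with n=1, so ring B is aromatic (thiophene).
Aromatic: B. Total: 1.

1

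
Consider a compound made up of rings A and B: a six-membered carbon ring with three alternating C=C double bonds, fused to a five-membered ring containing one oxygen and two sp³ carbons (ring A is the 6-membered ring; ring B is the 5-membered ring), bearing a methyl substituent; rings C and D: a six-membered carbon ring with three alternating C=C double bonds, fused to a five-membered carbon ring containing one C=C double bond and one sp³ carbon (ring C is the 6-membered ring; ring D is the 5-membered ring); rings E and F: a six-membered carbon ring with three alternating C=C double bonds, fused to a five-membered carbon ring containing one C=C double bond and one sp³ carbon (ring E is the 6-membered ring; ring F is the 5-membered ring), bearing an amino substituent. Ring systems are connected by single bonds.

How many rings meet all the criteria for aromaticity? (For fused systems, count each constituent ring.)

Ring A is planar and fully conjugated; 3 ring double bonds give 6 π electrons. 6 = 4(1)+2, so ring A is aromatic (benzene ring).
Ring B has two sp³ carbons, so it is not fully conjugated — not aromatic (oxolane ring).
Ring C is planar and fully conjugated; 3 ring double bonds give 6 π electrons. Since 6 = 4n+2 (n=1), ring C is aromatic (benzene ring).
Ring D has one sp³ carbon, so it is not fully conjugated — not aromatic (cyclopentene ring).
Ring E is fully conjugated (every ring atom contributes a p orbital); 3 ring double bonds give 6 π electrons. Since 6 = 4n+2 (n=1), ring E is aromatic (benzene ring).
Ring F has one sp³ carbon, so it is not fully conjugated — not aromatic (cyclopentene ring).
Aromatic: A, C, E. Total: 3.

3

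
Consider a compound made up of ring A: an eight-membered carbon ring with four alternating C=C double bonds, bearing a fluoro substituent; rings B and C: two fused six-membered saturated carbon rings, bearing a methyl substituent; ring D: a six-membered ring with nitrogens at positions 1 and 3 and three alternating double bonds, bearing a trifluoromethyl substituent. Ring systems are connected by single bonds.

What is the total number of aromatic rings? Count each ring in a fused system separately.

1

Ring A has only sp² ring atoms; a planar conformation would have a fully conjugated π system of 8 electrons. But 8 = 4(2), which is 4n not 4n+2, so ring A is not aromatic (cyclooctatetraene) — cyclooctatetraene distorts into a non-planar tub to avoid antiaromaticity.
Ring B has only sp³ atoms, so it is not fully conjugated — not aromatic (cyclohexane ring).
Ring C has only sp³ atoms, so it is not fully conjugated — not aromatic (cyclohexane ring).
Ring D has a continuous p-orbital overlap around the ring; 3 ring double bonds give 6 π electrons. 6 = 4(1)+2, so ring D is aromatic (pyrimidine).
Aromatic: D. Total: 1.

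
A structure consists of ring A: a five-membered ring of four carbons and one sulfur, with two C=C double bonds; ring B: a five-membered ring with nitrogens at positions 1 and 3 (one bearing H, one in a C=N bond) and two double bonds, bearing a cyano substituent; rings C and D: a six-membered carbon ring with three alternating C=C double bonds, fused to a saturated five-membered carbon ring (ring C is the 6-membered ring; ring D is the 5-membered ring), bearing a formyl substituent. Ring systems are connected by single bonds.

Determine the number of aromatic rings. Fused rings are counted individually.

3

Ring A has a continuous p-orbital overlap around the ring; 2 ring double bonds (4 π electrons) plus a heteroatom lone pair (2) give 6 π electrons. 6 = 4(1)+2, so ring A is aromatic (thiophene).
Ring B is fully conjugated (every ring atom contributes a p orbital); 2 ring double bonds (4 π electrons) plus a heteroatom lone pair (2) give 6 π electrons. That satisfies 4n+2 with n=1, so ring B is aromatic (imidazole).
Ring C is fully conjugated (every ring atom contributes a p orbital); 3 ring double bonds give 6 π electrons. That satisfies 4n+2 with n=1, so ring C is aromatic (benzene ring).
Ring D has three sp³ carbons, so it is not fully conjugated — not aromatic (cyclopentane ring).
Aromatic: A, B, C. Total: 3.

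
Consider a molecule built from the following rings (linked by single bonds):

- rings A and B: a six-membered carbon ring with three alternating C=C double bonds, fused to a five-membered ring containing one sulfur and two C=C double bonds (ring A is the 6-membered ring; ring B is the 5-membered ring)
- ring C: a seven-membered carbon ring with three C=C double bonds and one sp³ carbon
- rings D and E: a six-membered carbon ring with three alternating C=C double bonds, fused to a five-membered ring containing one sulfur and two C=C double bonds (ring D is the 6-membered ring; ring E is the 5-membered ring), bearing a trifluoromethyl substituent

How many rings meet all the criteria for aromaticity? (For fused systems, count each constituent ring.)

4

Rings A and B form a fused bicyclic system (with one sulfur) with 9 sp² atoms and 10 π electrons from ring double bonds plus a heteroatom lone pair. 10 = 4(2)+2, so the system is aromatic and both rings count as aromatic (benzothiophene).
Ring C has one sp³ carbon, so it is not fully conjugated — not aromatic (cycloheptatriene).
Rings D and E form a fused bicyclic system (with one sulfur) with 9 sp² atoms and 10 π electrons from ring double bonds plus a heteroatom lone pair. 10 = 4(2)+2, so the system is aromatic and both rings count as aromatic (benzothiophene).
Aromatic: A, B, D, E. Total: 4.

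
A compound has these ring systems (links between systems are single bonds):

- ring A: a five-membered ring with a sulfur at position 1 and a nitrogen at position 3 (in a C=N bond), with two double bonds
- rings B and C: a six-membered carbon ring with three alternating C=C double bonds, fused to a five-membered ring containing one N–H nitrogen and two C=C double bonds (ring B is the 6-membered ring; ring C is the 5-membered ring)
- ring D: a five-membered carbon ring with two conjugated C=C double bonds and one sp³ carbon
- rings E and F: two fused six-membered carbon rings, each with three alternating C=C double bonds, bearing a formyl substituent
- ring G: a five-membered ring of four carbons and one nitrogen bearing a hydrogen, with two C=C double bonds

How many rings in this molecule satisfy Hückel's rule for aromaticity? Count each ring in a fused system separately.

6

Ring A is fully conjugated (every ring atom contributes a p orbital); 2 ring double bonds (4 π electrons) plus a heteroatom lone pair (2) give 6 π electrons. That satisfies 4n+2 with n=1, so ring A is aromatic (thiazole).
Rings B and C form a fused bicyclic system (with one N–H) with 9 sp² atoms and 10 π electrons from ring double bonds plus a heteroatom lone pair. 10 = 4(2)+2, so the system is aromatic and both rings count as aromatic (indole).
Ring D has one sp³ carbon, so it is not fully conjugated — not aromatic (cyclopentadiene).
Rings E and F form a fused bicyclic system with 10 sp² atoms and 10 π electrons from ring double bonds. 10 = 4(2)+2, so the system is aromatic and both rings count as aromatic (naphthalene).
Ring G is fully conjugated (every ring atom contributes a p orbital); 2 ring double bonds (4 π electrons) plus a heteroatom lone pair (2) give 6 π electrons. That satisfies 4n+2 with n=1, so ring G is aromatic (pyrrole).
Aromatic: A, B, C, E, F, G. Total: 6.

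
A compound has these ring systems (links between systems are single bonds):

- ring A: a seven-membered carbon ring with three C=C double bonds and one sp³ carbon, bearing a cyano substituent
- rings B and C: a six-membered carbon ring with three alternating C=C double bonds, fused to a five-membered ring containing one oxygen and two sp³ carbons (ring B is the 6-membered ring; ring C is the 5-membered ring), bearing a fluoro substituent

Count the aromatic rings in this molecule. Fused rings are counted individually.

Ring A has one sp³ carbon, so it is not fully conjugated — not aromatic (cycloheptatriene).
Ring B is fully conjugated (every ring atom contributes a p orbital); 3 ring double bonds give 6 π electrons. 6 = 4(1)+2, so ring B is aromatic (benzene ring).
Ring C has two sp³ carbons, so it is not fully conjugated — not aromatic (oxolane ring).
Aromatic: B. Total: 1.

1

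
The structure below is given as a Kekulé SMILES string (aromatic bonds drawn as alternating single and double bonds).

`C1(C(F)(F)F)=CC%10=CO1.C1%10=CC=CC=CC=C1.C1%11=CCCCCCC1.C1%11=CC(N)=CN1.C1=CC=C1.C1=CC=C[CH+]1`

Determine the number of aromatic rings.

The SMILES encodes a five-membered ring of four carbons and one oxygen, with two C=C double bonds; an eight-membered carbon ring with four alternating C=C double bonds; an eight-membered carbon ring with one C=C double bond; a five-membered ring of four carbons and one nitrogen bearing a hydrogen, with two C=C double bonds; a four-membered carbon ring with two alternating C=C double bonds; a five-membered all-carbon ring bearing a positive charge on one carbon, with two C=C double bonds.
The 5-membered ring with one oxygen is planar and fully conjugated; 2 ring double bonds (4 π electrons) plus a heteroatom lone pair (2) give 6 π electrons. That satisfies 4n+2 with n=1, so it is aromatic (furan).
The 8-membered ring has only sp² ring atoms; a planar conformation would have a fully conjugated π system of 8 electrons. But 8 = 4(2), which is 4n not 4n+2, so it is not aromatic (cyclooctatetraene) — cyclooctatetraene distorts into a non-planar tub to avoid antiaromaticity.
The second 8-membered ring has six sp³ carbons, so it is not fully conjugated — not aromatic (cyclooctene).
The 5-membered ring with one N–H is planar and fully conjugated; 2 ring double bonds (4 π electrons) plus a heteroatom lone pair (2) give 6 π electrons. 6 = 4(1)+2, so it is aromatic (pyrrole).
The 4-membered ring has only sp² ring atoms; a planar conformation would have a fully conjugated π system of 4 electrons. But 4 = 4(1), which is 4n not 4n+2, so it is not aromatic (cyclobutadiene) — cyclobutadiene is antiaromatic and distorts to a rectangle.
The 5-membered ring has only sp² ring atoms; a planar conformation would have a fully conjugated π system of 4 electrons. But 4 = 4(1), which is 4n not 4n+2, so it is not aromatic (cyclopentadienyl cation).
2 of the 6 rings are aromatic. Total: 2.

2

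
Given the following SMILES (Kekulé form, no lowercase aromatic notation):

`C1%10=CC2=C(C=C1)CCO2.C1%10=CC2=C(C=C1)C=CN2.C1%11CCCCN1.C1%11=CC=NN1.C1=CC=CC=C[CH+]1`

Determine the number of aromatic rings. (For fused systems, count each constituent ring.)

The SMILES encodes a six-membered carbon ring with three alternating C=C double bonds, fused to a five-membered ring containing one oxygen and two sp³ carbons; a six-membered carbon ring with three alternating C=C double bonds, fused to a five-membered ring containing one N–H nitrogen and two C=C double bonds; a six-membered saturated ring of five carbons and one N–H nitrogen; a five-membered ring with two adjacent nitrogens (one bearing H, one in a double bond) and two double bonds; a seven-membered all-carbon ring bearing a positive charge on one carbon, with three C=C double bonds.
The 6-membered ring is planar and fully conjugated; 3 ring double bonds give 6 π electrons. Since 6 = 4n+2 (n=1), it is aromatic (benzene ring).
The 5-membered ring with one oxygen has two sp³ carbons, so it is not fully conjugated — not aromatic (oxolane ring).
The fused 6/5-membered bicyclic (with one N–H) is a single π system with 9 sp² atoms and 10 π electrons from ring double bonds plus a heteroatom lone pair. 10 = 4(2)+2, so the system is aromatic and both rings count as aromatic (indole).
The 6-membered ring with one N–H has only sp³ atoms, so it is not fully conjugated — not aromatic (piperidine).
The 5-membered ring with two adjacent nitrogens (one N–H, one =N–) has a continuous p-orbital overlap around the ring; 2 ring double bonds (4 π electrons) plus a heteroatom lone pair (2) give 6 π electrons. That satisfies 4n+2 with n=1, so it is aromatic (pyrazole).
The 7-membered ring is fully conjugated (every ring atom contributes a p orbital); 3 ring double bonds (6 π electrons) plus the carbocation's empty p orbital (0, but keeps the ring conjugated) give 6 π electrons. 6 = 4(1)+2, so it is aromatic (tropylium cation).
5 of the 7 rings are aromatic. Total: 5.

5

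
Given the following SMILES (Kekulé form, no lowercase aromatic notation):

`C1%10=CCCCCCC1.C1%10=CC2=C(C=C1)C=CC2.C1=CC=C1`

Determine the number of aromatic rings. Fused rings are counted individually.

The SMILES encodes an eight-membered carbon ring with one C=C double bond; a six-membered carbon ring with three alternating C=C double bonds, fused to a five-membered carbon ring containing one C=C double bond and one sp³ carbon; a four-membered carbon ring with two alternating C=C double bonds.
The 8-membered ring has six sp³ carbons, so it is not fully conjugated — not aromatic (cyclooctene).
The 6-membered ring is planar and fully conjugated; 3 ring double bonds give 6 π electrons. That satisfies 4n+2 with n=1, so it is aromatic (benzene ring).
The 5-membered ring has one sp³ carbon, so it is not fully conjugated — not aromatic (cyclopentene ring).
The 4-membered ring has only sp² ring atoms; a planar conformation would have a fully conjugated π system of 4 electrons. But 4 = 4(1), which is 4n not 4n+2, so it is not aromatic (cyclobutadiene) — cyclobutadiene is antiaromatic and distorts to a rectangle.
1 of the 4 rings is aromatic. Total: 1.

1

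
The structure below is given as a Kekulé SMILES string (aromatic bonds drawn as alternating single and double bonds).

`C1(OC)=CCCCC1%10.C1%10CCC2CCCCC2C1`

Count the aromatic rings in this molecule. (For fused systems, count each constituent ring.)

The SMILES encodes a six-membered carbon ring with one C=C double bond; two fused six-membered saturated carbon rings.
The 6-membered ring has four sp³ carbons, so it is not fully conjugated — not aromatic (cyclohexene).
The second 6-membered ring has only sp³ atoms, so it is not fully conjugated — not aromatic (cyclohexane ring).
The third 6-membered ring has only sp³ atoms, so it is not fully conjugated — not aromatic (cyclohexane ring).
None of the rings are aromatic. Total: 0.

0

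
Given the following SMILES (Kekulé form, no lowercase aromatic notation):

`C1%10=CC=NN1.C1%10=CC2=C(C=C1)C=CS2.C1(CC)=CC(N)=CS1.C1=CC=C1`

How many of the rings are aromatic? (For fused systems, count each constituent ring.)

4

The SMILES encodes a five-membered ring with two adjacent nitrogens (one bearing H, one in a double bond) and two double bonds; a six-membered carbon ring with three alternating C=C double bonds, fused to a five-membered ring containing one sulfur and two C=C double bonds; a five-membered ring of four carbons and one sulfur, with two C=C double bonds; a four-membered carbon ring with two alternating C=C double bonds.
The 5-membered ring with two adjacent nitrogens (one N–H, one =N–) has a continuous p-orbital overlap around the ring; 2 ring double bonds (4 π electrons) plus a heteroatom lone pair (2) give 6 π electrons. That satisfies 4n+2 with n=1, so it is aromatic (pyrazole).
The fused 6/5-membered bicyclic (with one sulfur) is a single π system with 9 sp² atoms and 10 π electrons from ring double bonds plus a heteroatom lone pair. 10 = 4(2)+2, so the system is aromatic and both rings count as aromatic (benzothiophene).
The 5-membered ring with one sulfur has a continuous p-orbital overlap around the ring; 2 ring double bonds (4 π electrons) plus a heteroatom lone pair (2) give 6 π electrons. 6 = 4(1)+2, so it is aromatic (thiophene).
The 4-membered ring has only sp² ring atoms; a planar conformation would have a fully conjugated π system of 4 electrons. But 4 = 4(1), which is 4n not 4n+2, so it is not aromatic (cyclobutadiene) — cyclobutadiene is antiaromatic and distorts to a rectangle.
4 of the 5 rings are aromatic. Total: 4.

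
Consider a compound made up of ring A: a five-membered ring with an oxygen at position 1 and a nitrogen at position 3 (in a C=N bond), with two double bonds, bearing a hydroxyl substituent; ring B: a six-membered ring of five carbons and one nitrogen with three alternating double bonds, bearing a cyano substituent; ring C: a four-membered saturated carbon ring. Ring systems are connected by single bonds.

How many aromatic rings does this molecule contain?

2

Ring A has a continuous p-orbital overlap around the ring; 2 ring double bonds (4 π electrons) plus a heteroatom lone pair (2) give 6 π electrons. That satisfies 4n+2 with n=1, so ring A is aromatic (oxazole).
Ring B is fully conjugated (every ring atom contributes a p orbital); 3 ring double bonds give 6 π electrons. 6 = 4(1)+2, so ring B is aromatic (pyridine).
Ring C has only sp³ atoms, so it is not fully conjugated — not aromatic (cyclobutane).
Aromatic: A, B. Total: 2.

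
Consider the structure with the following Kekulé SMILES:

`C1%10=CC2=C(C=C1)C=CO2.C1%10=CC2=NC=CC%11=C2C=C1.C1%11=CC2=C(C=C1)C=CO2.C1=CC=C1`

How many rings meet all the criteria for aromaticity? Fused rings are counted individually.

6

The SMILES encodes a six-membered carbon ring with three alternating C=C double bonds, fused to a five-membered ring containing one oxygen and two C=C double bonds; two fused six-membered rings, each with three alternating double bonds; one ring is all carbon and the other has one ring nitrogen; a six-membered carbon ring with three alternating C=C double bonds, fused to a five-membered ring containing one oxygen and two C=C double bonds; a four-membered carbon ring with two alternating C=C double bonds.
The fused 6/5-membered bicyclic (with one oxygen) is a single π system with 9 sp² atoms and 10 π electrons from ring double bonds plus a heteroatom lone pair. 10 = 4(2)+2, so the system is aromatic and both rings count as aromatic (benzofuran).
The fused 6/6-membered bicyclic (with one nitrogen) is a single π system with 10 sp² atoms and 10 π electrons from ring double bonds. 10 = 4(2)+2, so the system is aromatic and both rings count as aromatic (quinoline).
The fused 6/5-membered bicyclic (with one oxygen) is a single π system with 9 sp² atoms and 10 π electrons from ring double bonds plus a heteroatom lone pair. 10 = 4(2)+2, so the system is aromatic and both rings count as aromatic (benzofuran).
The 4-membered ring has only sp² ring atoms; a planar conformation would have a fully conjugated π system of 4 electrons. But 4 = 4(1), which is 4n not 4n+2, so it is not aromatic (cyclobutadiene) — cyclobutadiene is antiaromatic and distorts to a rectangle.
6 of the 7 rings are aromatic. Total: 6.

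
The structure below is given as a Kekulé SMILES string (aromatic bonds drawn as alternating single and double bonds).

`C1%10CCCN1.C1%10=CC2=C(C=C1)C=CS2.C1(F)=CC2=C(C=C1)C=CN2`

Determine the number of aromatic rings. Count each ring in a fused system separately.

4

The SMILES encodes a five-membered saturated ring of four carbons and one N–H nitrogen; a six-membered carbon ring with three alternating C=C double bonds, fused to a five-membered ring containing one sulfur and two C=C double bonds; a six-membered carbon ring with three alternating C=C double bonds, fused to a five-membered ring containing one N–H nitrogen and two C=C double bonds.
The 5-membered ring with one N–H has only sp³ atoms, so it is not fully conjugated — not aromatic (pyrrolidine).
The fused 6/5-membered bicyclic (with one sulfur) is a single π system with 9 sp² atoms and 10 π electrons from ring double bonds plus a heteroatom lone pair. 10 = 4(2)+2, so the system is aromatic and both rings count as aromatic (benzothiophene).
The fused 6/5-membered bicyclic (with one N–H) is a single π system with 9 sp² atoms and 10 π electrons from ring double bonds plus a heteroatom lone pair. 10 = 4(2)+2, so the system is aromatic and both rings count as aromatic (indole).
4 of the 5 rings are aromatic. Total: 4.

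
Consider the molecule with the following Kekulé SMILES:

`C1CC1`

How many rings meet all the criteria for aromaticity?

The SMILES encodes a three-membered saturated carbon ring.
The 3-membered ring has only sp³ atoms, so it is not fully conjugated — not aromatic (cyclopropane).

0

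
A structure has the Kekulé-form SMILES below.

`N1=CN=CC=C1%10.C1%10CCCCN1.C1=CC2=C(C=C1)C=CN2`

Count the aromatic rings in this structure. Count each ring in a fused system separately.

The SMILES encodes a six-membered ring with nitrogens at positions 1 and 3 and three alternating double bonds; a six-membered saturated ring of five carbons and one N–H nitrogen; a six-membered carbon ring with three alternating C=C double bonds, fused to a five-membered ring containing one N–H nitrogen and two C=C double bonds.
The 6-membered ring with two nitrogens (1,3) has a continuous p-orbital overlap around the ring; 3 ring double bonds give 6 π electrons. Since 6 = 4n+2 (n=1), it is aromatic (pyrimidine).
The 6-membered ring with one N–H has only sp³ atoms, so it is not fully conjugated — not aromatic (piperidine).
The fused 6/5-membered bicyclic (with one N–H) is a single π system with 9 sp² atoms and 10 π electrons from ring double bonds plus a heteroatom lone pair. 10 = 4(2)+2, so the system is aromatic and both rings count as aromatic (indole).
3 of the 4 rings are aromatic. Total: 3.

3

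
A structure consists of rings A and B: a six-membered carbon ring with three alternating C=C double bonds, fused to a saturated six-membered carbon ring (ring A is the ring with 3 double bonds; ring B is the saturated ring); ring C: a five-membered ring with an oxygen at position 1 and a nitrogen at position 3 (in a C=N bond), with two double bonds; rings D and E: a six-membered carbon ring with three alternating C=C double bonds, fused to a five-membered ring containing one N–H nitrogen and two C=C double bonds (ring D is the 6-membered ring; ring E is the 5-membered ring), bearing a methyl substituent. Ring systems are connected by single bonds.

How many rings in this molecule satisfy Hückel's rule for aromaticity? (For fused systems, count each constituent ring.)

Ring A is fully conjugated (every ring atom contributes a p orbital); 3 ring double bonds give 6 π electrons. 6 = 4(1)+2, so ring A is aromatic (benzene ring).
Ring B has four sp³ carbons, so it is not fully conjugated — not aromatic (cyclohexane ring).
Ring C is fully conjugated (every ring atom contributes a p orbital); 2 ring double bonds (4 π electrons) plus a heteroatom lone pair (2) give 6 π electrons. That satisfies 4n+2 with n=1, so ring C is aromatic (oxazole).
Rings D and E form a fused bicyclic system (with one N–H) with 9 sp² atoms and 10 π electrons from ring double bonds plus a heteroatom lone pair. 10 = 4(2)+2, so the system is aromatic and both rings count as aromatic (indole).
Aromatic: A, C, D, E. Total: 4.

4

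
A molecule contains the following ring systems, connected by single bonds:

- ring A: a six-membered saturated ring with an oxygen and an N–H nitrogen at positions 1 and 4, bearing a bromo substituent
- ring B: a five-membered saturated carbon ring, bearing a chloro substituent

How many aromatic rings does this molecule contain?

Ring A has only sp³ atoms, so it is not fully conjugated — not aromatic (morpholine).
Ring B has only sp³ atoms, so it is not fully conjugated — not aromatic (cyclopentane).
No ring is aromatic. Total: 0.

0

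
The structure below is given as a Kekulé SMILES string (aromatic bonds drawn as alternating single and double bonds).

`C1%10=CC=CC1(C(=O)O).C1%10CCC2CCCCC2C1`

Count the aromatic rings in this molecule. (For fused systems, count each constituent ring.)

0

The SMILES encodes a five-membered carbon ring with two conjugated C=C double bonds and one sp³ carbon; two fused six-membered saturated carbon rings.
The 5-membered ring has one sp³ carbon, so it is not fully conjugated — not aromatic (cyclopentadiene).
The 6-membered ring has only sp³ atoms, so it is not fully conjugated — not aromatic (cyclohexane ring).
The second 6-membered ring has only sp³ atoms, so it is not fully conjugated — not aromatic (cyclohexane ring).
None of the rings are aromatic. Total: 0.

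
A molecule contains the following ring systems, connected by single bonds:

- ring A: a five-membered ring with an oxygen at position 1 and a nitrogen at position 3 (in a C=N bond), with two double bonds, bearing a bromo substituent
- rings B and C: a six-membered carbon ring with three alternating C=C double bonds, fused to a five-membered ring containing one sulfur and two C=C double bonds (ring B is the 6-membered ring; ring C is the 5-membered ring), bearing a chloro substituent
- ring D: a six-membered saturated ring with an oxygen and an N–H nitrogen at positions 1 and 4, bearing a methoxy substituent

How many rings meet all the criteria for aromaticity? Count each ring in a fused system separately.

3

Ring A is planar and fully conjugated; 2 ring double bonds (4 π electrons) plus a heteroatom lone pair (2) give 6 π electrons. That satisfies 4n+2 with n=1, so ring A is aromatic (oxazole).
Rings B and C form a fused bicyclic system (with one sulfur) with 9 sp² atoms and 10 π electrons from ring double bonds plus a heteroatom lone pair. 10 = 4(2)+2, so the system is aromatic and both rings count as aromatic (benzothiophene).
Ring D has only sp³ atoms, so it is not fully conjugated — not aromatic (morpholine).
Aromatic: A, B, C. Total: 3.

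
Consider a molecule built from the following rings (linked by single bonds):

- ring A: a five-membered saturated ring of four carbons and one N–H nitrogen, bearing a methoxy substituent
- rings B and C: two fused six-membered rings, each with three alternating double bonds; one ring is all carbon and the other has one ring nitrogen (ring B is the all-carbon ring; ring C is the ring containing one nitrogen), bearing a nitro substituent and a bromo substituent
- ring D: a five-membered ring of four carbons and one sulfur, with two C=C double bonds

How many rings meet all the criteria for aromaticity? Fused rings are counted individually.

Ring A has only sp³ atoms, so it is not fully conjugated — not aromatic (pyrrolidine).
Rings B and C form a fused bicyclic system (with one nitrogen) with 10 sp² atoms and 10 π electrons from ring double bonds. 10 = 4(2)+2, so the system is aromatic and both rings count as aromatic (quinoline).
Ring D is fully conjugated (every ring atom contributes a p orbital); 2 ring double bonds (4 π electrons) plus a heteroatom lone pair (2) give 6 π electrons. 6 = 4(1)+2, so ring D is aromatic (thiophene).
Aromatic: B, C, D. Total: 3.

3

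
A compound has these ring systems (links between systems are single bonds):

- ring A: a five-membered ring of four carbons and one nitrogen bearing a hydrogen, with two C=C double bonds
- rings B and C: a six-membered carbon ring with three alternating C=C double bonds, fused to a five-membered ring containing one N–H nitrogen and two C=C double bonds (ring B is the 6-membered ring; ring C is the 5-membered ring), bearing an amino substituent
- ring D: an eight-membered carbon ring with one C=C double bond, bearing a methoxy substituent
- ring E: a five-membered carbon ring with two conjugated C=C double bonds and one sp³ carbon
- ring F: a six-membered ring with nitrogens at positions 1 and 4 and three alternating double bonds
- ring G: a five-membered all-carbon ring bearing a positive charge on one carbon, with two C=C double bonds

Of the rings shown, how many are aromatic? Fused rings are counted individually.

4

Ring A has a continuous p-orbital overlap around the ring; 2 ring double bonds (4 π electrons) plus a heteroatom lone pair (2) give 6 π electrons. Since 6 = 4n+2 (n=1), ring A is aromatic (pyrrole).
Rings B and C form a fused bicyclic system (with one N–H) with 9 sp² atoms and 10 π electrons from ring double bonds plus a heteroatom lone pair. 10 = 4(2)+2, so the system is aromatic and both rings count as aromatic (indole).
Ring D has six sp³ carbons, so it is not fully conjugated — not aromatic (cyclooctene).
Ring E has one sp³ carbon, so it is not fully conjugated — not aromatic (cyclopentadiene).
Ring F is planar and fully conjugated; 3 ring double bonds give 6 π electrons. Since 6 = 4n+2 (n=1), ring F is aromatic (pyrazine).
Ring G has only sp² ring atoms; a planar conformation would have a fully conjugated π system of 4 electrons. But 4 = 4(1), which is 4n not 4n+2, so ring G is not aromatic (cyclopentadienyl cation).
Aromatic: A, B, C, F. Total: 4.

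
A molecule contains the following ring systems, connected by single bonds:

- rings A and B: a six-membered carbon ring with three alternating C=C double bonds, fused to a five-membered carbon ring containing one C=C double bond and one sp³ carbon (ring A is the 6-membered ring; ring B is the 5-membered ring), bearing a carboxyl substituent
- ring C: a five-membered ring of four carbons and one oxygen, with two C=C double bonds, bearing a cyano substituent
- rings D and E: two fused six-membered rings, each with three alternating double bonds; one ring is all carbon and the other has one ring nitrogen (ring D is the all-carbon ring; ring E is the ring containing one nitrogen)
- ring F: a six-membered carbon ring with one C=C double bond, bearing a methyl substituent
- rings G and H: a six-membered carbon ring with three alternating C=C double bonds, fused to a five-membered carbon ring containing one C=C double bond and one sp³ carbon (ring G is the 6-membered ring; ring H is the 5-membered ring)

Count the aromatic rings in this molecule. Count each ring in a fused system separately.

Ring A is fully conjugated (every ring atom contributes a p orbital); 3 ring double bonds give 6 π electrons. That satisfies 4n+2 with n=1, so ring A is aromatic (benzene ring).
Ring B has one sp³ carbon, so it is not fully conjugated — not aromatic (cyclopentene ring).
Ring C is fully conjugated (every ring atom contributes a p orbital); 2 ring double bonds (4 π electrons) plus a heteroatom lone pair (2) give 6 π electrons. Since 6 = 4n+2 (n=1), ring C is aromatic (furan).
Rings D and E form a fused bicyclic system (with one nitrogen) with 10 sp² atoms and 10 π electrons from ring double bonds. 10 = 4(2)+2, so the system is aromatic and both rings count as aromatic (quinoline).
Ring F has four sp³ carbons, so it is not fully conjugated — not aromatic (cyclohexene).
Ring G has a continuous p-orbital overlap around the ring; 3 ring double bonds give 6 π electrons. Since 6 = 4n+2 (n=1), ring G is aromatic (benzene ring).
Ring H has one sp³ carbon, so it is not fully conjugated — not aromatic (cyclopentene ring).
Aromatic: A, C, D, E, G. Total: 5.

5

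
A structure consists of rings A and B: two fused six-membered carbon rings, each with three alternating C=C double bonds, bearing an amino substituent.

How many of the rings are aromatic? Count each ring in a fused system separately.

2

Rings A and B form a fused bicyclic system with 10 sp² atoms and 10 π electrons from ring double bonds. 10 = 4(2)+2, so the system is aromatic and both rings count as aromatic (naphthalene).
Aromatic: A, B. Total: 2.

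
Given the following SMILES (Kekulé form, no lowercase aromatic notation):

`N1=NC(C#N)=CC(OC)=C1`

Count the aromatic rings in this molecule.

The SMILES encodes a six-membered ring with two adjacent nitrogens and three alternating double bonds.
The 6-membered ring with two nitrogens (1,2) is planar and fully conjugated; 3 ring double bonds give 6 π electrons. 6 = 4(1)+2, so it is aromatic (pyridazine).

1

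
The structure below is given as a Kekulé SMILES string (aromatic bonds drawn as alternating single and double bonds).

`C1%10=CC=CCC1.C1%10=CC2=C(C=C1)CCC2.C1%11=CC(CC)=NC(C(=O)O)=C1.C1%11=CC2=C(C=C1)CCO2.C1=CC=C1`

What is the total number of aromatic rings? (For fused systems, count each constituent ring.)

3

The SMILES encodes a six-membered carbon ring with two conjugated C=C double bonds and two sp³ carbons; a six-membered carbon ring with three alternating C=C double bonds, fused to a saturated five-membered carbon ring; a six-membered ring of five carbons and one nitrogen with three alternating double bonds; a six-membered carbon ring with three alternating C=C double bonds, fused to a five-membered ring containing one oxygen and two sp³ carbons; a four-membered carbon ring with two alternating C=C double bonds.
The 6-membered ring has two sp³ carbons, so it is not fully conjugated — not aromatic (1,3-cyclohexadiene).
The second 6-membered ring has a continuous p-orbital overlap around the ring; 3 ring double bonds give 6 π electrons. 6 = 4(1)+2, so it is aromatic (benzene ring).
The 5-membered ring has three sp³ carbons, so it is not fully conjugated — not aromatic (cyclopentane ring).
The 6-membered ring with one nitrogen is planar and fully conjugated; 3 ring double bonds give 6 π electrons. Since 6 = 4n+2 (n=1), it is aromatic (pyridine).
The third 6-membered ring has a continuous p-orbital overlap around the ring; 3 ring double bonds give 6 π electrons. That satisfies 4n+2 with n=1, so it is aromatic (benzene ring).
The 5-membered ring with one oxygen has two sp³ carbons, so it is not fully conjugated — not aromatic (oxolane ring).
The 4-membered ring has only sp² ring atoms; a planar conformation would have a fully conjugated π system of 4 electrons. But 4 = 4(1), which is 4n not 4n+2, so it is not aromatic (cyclobutadiene) — cyclobutadiene is antiaromatic and distorts to a rectangle.
3 of the 7 rings are aromatic. Total: 3.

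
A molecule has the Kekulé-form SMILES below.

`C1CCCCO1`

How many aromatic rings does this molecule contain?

0

The SMILES encodes a six-membered saturated ring of five carbons and one oxygen.
The 6-membered ring with one oxygen has only sp³ atoms, so it is not fully conjugated — not aromatic (tetrahydropyran).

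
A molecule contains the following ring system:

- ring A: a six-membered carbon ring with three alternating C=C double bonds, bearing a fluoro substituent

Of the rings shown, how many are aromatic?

Ring A is fully conjugated (every ring atom contributes a p orbital); 3 ring double bonds give 6 π electrons. 6 = 4(1)+2, so ring A is aromatic (benzene).

1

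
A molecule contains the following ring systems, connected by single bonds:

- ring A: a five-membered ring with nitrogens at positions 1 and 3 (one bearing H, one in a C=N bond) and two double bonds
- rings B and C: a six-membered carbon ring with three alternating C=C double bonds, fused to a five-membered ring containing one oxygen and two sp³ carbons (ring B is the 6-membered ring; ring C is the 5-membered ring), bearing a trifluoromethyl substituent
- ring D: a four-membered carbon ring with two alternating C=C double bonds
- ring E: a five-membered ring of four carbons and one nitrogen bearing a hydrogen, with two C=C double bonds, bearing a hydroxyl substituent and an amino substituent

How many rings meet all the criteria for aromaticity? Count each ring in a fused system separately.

Ring A has a continuous p-orbital overlap around the ring; 2 ring double bonds (4 π electrons) plus a heteroatom lone pair (2) give 6 π electrons. Since 6 = 4n+2 (n=1), ring A is aromatic (imidazole).
Ring B has a continuous p-orbital overlap around the ring; 3 ring double bonds give 6 π electrons. 6 = 4(1)+2, so ring B is aromatic (benzene ring).
Ring C has two sp³ carbons, so it is not fully conjugated — not aromatic (oxolane ring).
Ring D has only sp² ring atoms; a planar conformation would have a fully conjugated π system of 4 electrons. But 4 = 4(1), which is 4n not 4n+2, so ring D is not aromatic (cyclobutadiene) — cyclobutadiene is antiaromatic and distorts to a rectangle.
Ring E is fully conjugated (every ring atom contributes a p orbital); 2 ring double bonds (4 π electrons) plus a heteroatom lone pair (2) give 6 π electrons. 6 = 4(1)+2, so ring E is aromatic (pyrrole).
Aromatic: A, B, E. Total: 3.

3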